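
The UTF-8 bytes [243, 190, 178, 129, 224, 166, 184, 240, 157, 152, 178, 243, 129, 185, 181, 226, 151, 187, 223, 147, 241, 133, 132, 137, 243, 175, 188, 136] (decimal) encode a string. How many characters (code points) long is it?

Byte at offset 0: 0xF3 = 11110011 → 4-byte char (#1). Advance 4.
Byte at offset 4: 0xE0 = 11100000 → 3-byte char (#2). Advance 3.
Byte at offset 7: 0xF0 = 11110000 → 4-byte char (#3). Advance 4.
Byte at offset 11: 0xF3 = 11110011 → 4-byte char (#4). Advance 4.
Byte at offset 15: 0xE2 = 11100010 → 3-byte char (#5). Advance 3.
Byte at offset 18: 0xDF = 11011111 → 2-byte char (#6). Advance 2.
Byte at offset 20: 0xF1 = 11110001 → 4-byte char (#7). Advance 4.
Byte at offset 24: 0xF3 = 11110011 → 4-byte char (#8). Advance 4.
Reached end at offset 28 after 8 code points.

8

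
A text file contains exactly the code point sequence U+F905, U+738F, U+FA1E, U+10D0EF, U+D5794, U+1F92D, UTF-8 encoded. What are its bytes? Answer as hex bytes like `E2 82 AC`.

EF A4 85 E7 8E 8F EF A8 9E F4 8D 83 AF F3 95 9E 94 F0 9F A4 AD

U+F905: 3-byte form → EF A4 85.
U+738F: 3-byte form → E7 8E 8F.
U+FA1E: 3-byte form → EF A8 9E.
U+10D0EF: 4-byte form → F4 8D 83 AF.
U+D5794: 4-byte form → F3 95 9E 94.
U+1F92D: 4-byte form → F0 9F A4 AD.
Concatenated (21 bytes): EF A4 85 E7 8E 8F EF A8 9E F4 8D 83 AF F3 95 9E 94 F0 9F A4 AD.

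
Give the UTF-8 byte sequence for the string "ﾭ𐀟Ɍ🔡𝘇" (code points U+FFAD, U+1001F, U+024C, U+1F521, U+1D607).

EF BE AD F0 90 80 9F C9 8C F0 9F 94 A1 F0 9D 98 87

U+FFAD: 3-byte form → EF BE AD.
U+1001F: 4-byte form → F0 90 80 9F.
U+024C: 2-byte form → C9 8C.
U+1F521: 4-byte form → F0 9F 94 A1.
U+1D607: 4-byte form → F0 9D 98 87.
Concatenated (17 bytes): EF BE AD F0 90 80 9F C9 8C F0 9F 94 A1 F0 9D 98 87.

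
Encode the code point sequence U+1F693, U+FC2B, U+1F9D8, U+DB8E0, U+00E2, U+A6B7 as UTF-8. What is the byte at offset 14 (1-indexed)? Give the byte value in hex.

0xA3

1-indexed offset 14 is 0-indexed offset 13.
U+1F693 → 4-byte form F0 9F 9A 93 at offsets 0–3.
U+FC2B → 3-byte form EF B0 AB at offsets 4–6.
U+1F9D8 → 4-byte form F0 9F A7 98 at offsets 7–10.
U+DB8E0 → 4-byte form F3 9B A3 A0 at offsets 11–14.
Offset 13 falls in char 4's range; it's byte 3 of F3 9B A3 A0 = 0xA3.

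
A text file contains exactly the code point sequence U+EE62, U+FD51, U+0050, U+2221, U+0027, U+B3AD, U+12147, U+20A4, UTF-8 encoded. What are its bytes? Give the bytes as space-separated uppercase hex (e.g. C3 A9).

U+EE62: 3-byte form → EE B9 A2.
U+FD51: 3-byte form → EF B5 91.
U+0050: 1-byte form → 50.
U+2221: 3-byte form → E2 88 A1.
U+0027: 1-byte form → 27.
U+B3AD: 3-byte form → EB 8E AD.
U+12147: 4-byte form → F0 92 85 87.
U+20A4: 3-byte form → E2 82 A4.
Concatenated (21 bytes): EE B9 A2 EF B5 91 50 E2 88 A1 27 EB 8E AD F0 92 85 87 E2 82 A4.

EE B9 A2 EF B5 91 50 E2 88 A1 27 EB 8E AD F0 92 85 87 E2 82 A4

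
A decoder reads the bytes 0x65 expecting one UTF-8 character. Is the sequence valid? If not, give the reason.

valid

Leading byte 0x65 = 01100101 → 1-byte form.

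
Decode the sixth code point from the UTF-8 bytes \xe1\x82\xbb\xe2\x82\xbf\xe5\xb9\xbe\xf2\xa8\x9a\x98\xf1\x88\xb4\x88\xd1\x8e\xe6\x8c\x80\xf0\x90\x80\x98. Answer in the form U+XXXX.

Offset 0: leading byte 0xE1 = 11100001 → 3-byte char #1 = E1 82 BB.
Offset 3: leading byte 0xE2 = 11100010 → 3-byte char #2 = E2 82 BF.
Offset 6: leading byte 0xE5 = 11100101 → 3-byte char #3 = E5 B9 BE.
Offset 9: leading byte 0xF2 = 11110010 → 4-byte char #4 = F2 A8 9A 98.
Offset 13: leading byte 0xF1 = 11110001 → 4-byte char #5 = F1 88 B4 88.
Offset 17: leading byte 0xD1 = 11010001 → 2-byte char #6 = D1 8E.
Leading byte 0xD1 = 11010001 matches 110xxxxx → 2-byte sequence.
Byte 1: 0xD1 = 11010001, payload 10001 (5 bits).
Byte 2: 0x8E = 10001110 (10xxxxxx ✓), payload 001110.
Concatenate: 10001001110 = 0x44E (11 bits → U+044E).

U+044E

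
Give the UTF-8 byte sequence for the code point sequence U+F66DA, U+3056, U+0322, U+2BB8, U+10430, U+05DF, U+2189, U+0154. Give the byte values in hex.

F3 B6 9B 9A E3 81 96 CC A2 E2 AE B8 F0 90 90 B0 D7 9F E2 86 89 C5 94

U+F66DA: 4-byte form → F3 B6 9B 9A.
U+3056: 3-byte form → E3 81 96.
U+0322: 2-byte form → CC A2.
U+2BB8: 3-byte form → E2 AE B8.
U+10430: 4-byte form → F0 90 90 B0.
U+05DF: 2-byte form → D7 9F.
U+2189: 3-byte form → E2 86 89.
U+0154: 2-byte form → C5 94.
Concatenated (23 bytes): F3 B6 9B 9A E3 81 96 CC A2 E2 AE B8 F0 90 90 B0 D7 9F E2 86 89 C5 94.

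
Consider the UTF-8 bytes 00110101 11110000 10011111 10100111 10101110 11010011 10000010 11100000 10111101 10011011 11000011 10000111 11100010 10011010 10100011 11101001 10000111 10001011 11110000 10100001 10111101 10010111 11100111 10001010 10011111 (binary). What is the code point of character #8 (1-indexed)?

Offset 0: leading byte 0x35 = 00110101 → 1-byte char #1 = 35.
Offset 1: leading byte 0xF0 = 11110000 → 4-byte char #2 = F0 9F A7 AE.
Offset 5: leading byte 0xD3 = 11010011 → 2-byte char #3 = D3 82.
Offset 7: leading byte 0xE0 = 11100000 → 3-byte char #4 = E0 BD 9B.
Offset 10: leading byte 0xC3 = 11000011 → 2-byte char #5 = C3 87.
Offset 12: leading byte 0xE2 = 11100010 → 3-byte char #6 = E2 9A A3.
Offset 15: leading byte 0xE9 = 11101001 → 3-byte char #7 = E9 87 8B.
Offset 18: leading byte 0xF0 = 11110000 → 4-byte char #8 = F0 A1 BD 97.
Leading byte 0xF0 = 11110000 matches 11110xxx → 4-byte sequence.
Byte 1: 0xF0 = 11110000, payload 000 (3 bits).
Byte 2: 0xA1 = 10100001 (10xxxxxx ✓), payload 100001.
Byte 3: 0xBD = 10111101 (10xxxxxx ✓), payload 111101.
Byte 4: 0x97 = 10010111 (10xxxxxx ✓), payload 010111.
Concatenate: 000100001111101010111 = 0x21F57 (21 bits → U+21F57).

U+21F57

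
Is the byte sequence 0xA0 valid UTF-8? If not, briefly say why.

Byte 0xA0 = 10100000 has the form 10xxxxxx — a continuation byte — but there is no preceding leading byte.

invalid (continuation byte with no leading byte)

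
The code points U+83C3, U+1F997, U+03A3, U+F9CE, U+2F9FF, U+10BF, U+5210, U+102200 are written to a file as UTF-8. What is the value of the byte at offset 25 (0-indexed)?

U+83C3 → 3-byte form E8 8F 83 at offsets 0–2.
U+1F997 → 4-byte form F0 9F A6 97 at offsets 3–6.
U+03A3 → 2-byte form CE A3 at offsets 7–8.
U+F9CE → 3-byte form EF A7 8E at offsets 9–11.
U+2F9FF → 4-byte form F0 AF A7 BF at offsets 12–15.
U+10BF → 3-byte form E1 82 BF at offsets 16–18.
U+5210 → 3-byte form E5 88 90 at offsets 19–21.
U+102200 → 4-byte form F4 82 88 80 at offsets 22–25.
Offset 25 falls in char 8's range; it's byte 4 of F4 82 88 80 = 0x80.

0x80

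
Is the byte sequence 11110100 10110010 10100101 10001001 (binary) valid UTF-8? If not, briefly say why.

invalid (encodes a value above U+10FFFF)

Leading byte 0xF4 = 11110100 → 4-byte form.
Payload = 0x132949, which exceeds U+10FFFF, the maximum Unicode code point. (Leading bytes F5–FF, or F4 followed by ≥ 0x90, are invalid.)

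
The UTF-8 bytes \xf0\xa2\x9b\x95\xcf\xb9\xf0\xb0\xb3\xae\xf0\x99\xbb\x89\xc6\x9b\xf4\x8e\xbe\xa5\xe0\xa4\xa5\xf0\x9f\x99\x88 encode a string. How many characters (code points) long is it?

8

Byte at offset 0: 0xF0 = 11110000 → 4-byte char (#1). Advance 4.
Byte at offset 4: 0xCF = 11001111 → 2-byte char (#2). Advance 2.
Byte at offset 6: 0xF0 = 11110000 → 4-byte char (#3). Advance 4.
Byte at offset 10: 0xF0 = 11110000 → 4-byte char (#4). Advance 4.
Byte at offset 14: 0xC6 = 11000110 → 2-byte char (#5). Advance 2.
Byte at offset 16: 0xF4 = 11110100 → 4-byte char (#6). Advance 4.
Byte at offset 20: 0xE0 = 11100000 → 3-byte char (#7). Advance 3.
Byte at offset 23: 0xF0 = 11110000 → 4-byte char (#8). Advance 4.
Reached end at offset 27 after 8 code points.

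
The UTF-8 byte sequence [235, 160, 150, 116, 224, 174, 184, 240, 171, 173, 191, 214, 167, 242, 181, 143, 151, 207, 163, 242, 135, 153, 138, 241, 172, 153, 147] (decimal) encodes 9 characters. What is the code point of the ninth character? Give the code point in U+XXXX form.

U+6C653

Offset 0: leading byte 0xEB = 11101011 → 3-byte char #1 = EB A0 96.
Offset 3: leading byte 0x74 = 01110100 → 1-byte char #2 = 74.
Offset 4: leading byte 0xE0 = 11100000 → 3-byte char #3 = E0 AE B8.
Offset 7: leading byte 0xF0 = 11110000 → 4-byte char #4 = F0 AB AD BF.
Offset 11: leading byte 0xD6 = 11010110 → 2-byte char #5 = D6 A7.
Offset 13: leading byte 0xF2 = 11110010 → 4-byte char #6 = F2 B5 8F 97.
Offset 17: leading byte 0xCF = 11001111 → 2-byte char #7 = CF A3.
Offset 19: leading byte 0xF2 = 11110010 → 4-byte char #8 = F2 87 99 8A.
Offset 23: leading byte 0xF1 = 11110001 → 4-byte char #9 = F1 AC 99 93.
Leading byte 0xF1 = 11110001 matches 11110xxx → 4-byte sequence.
Byte 1: 0xF1 = 11110001, payload 001 (3 bits).
Byte 2: 0xAC = 10101100 (10xxxxxx ✓), payload 101100.
Byte 3: 0x99 = 10011001 (10xxxxxx ✓), payload 011001.
Byte 4: 0x93 = 10010011 (10xxxxxx ✓), payload 010011.
Concatenate: 001101100011001010011 = 0x6C653 (21 bits → U+6C653).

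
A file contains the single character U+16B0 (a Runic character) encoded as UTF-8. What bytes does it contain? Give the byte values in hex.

U+16B0 = 0x16B0 = 5808 decimal. In range U+0800–U+FFFF → 3-byte form: 1110xxxx 10xxxxxx 10xxxxxx.
Binary (16 bits): 0001011010110000.
Split 4+6+6: 0001 | 011010 | 110000.
Byte 1: 11100001 = 0xE1.
Byte 2: 10011010 = 0x9A.
Byte 3: 10110000 = 0xB0.

E1 9A B0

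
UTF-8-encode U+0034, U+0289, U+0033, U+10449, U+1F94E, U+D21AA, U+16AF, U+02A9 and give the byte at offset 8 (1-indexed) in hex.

0x89

1-indexed offset 8 is 0-indexed offset 7.
U+0034 → 1-byte form 34 at offsets 0–0.
U+0289 → 2-byte form CA 89 at offsets 1–2.
U+0033 → 1-byte form 33 at offsets 3–3.
U+10449 → 4-byte form F0 90 91 89 at offsets 4–7.
Offset 7 falls in char 4's range; it's byte 4 of F0 90 91 89 = 0x89.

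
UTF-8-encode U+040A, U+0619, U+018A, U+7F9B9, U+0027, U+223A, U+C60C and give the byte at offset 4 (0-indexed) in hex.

U+040A → 2-byte form D0 8A at offsets 0–1.
U+0619 → 2-byte form D8 99 at offsets 2–3.
U+018A → 2-byte form C6 8A at offsets 4–5.
Offset 4 falls in char 3's range; it's byte 1 of C6 8A = 0xC6.

0xC6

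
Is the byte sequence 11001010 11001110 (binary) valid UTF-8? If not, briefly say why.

invalid (non-continuation byte where continuation expected)

Leading byte 0xCA = 11001010 → 2-byte form.
Byte 2 is 0xCE = 11001110, which is not 10xxxxxx — expected a continuation byte.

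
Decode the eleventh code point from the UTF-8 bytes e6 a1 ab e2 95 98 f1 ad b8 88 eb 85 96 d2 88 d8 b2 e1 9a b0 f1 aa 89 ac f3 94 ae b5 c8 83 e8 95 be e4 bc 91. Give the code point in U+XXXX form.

Offset 0: leading byte 0xE6 = 11100110 → 3-byte char #1 = E6 A1 AB.
Offset 3: leading byte 0xE2 = 11100010 → 3-byte char #2 = E2 95 98.
Offset 6: leading byte 0xF1 = 11110001 → 4-byte char #3 = F1 AD B8 88.
Offset 10: leading byte 0xEB = 11101011 → 3-byte char #4 = EB 85 96.
Offset 13: leading byte 0xD2 = 11010010 → 2-byte char #5 = D2 88.
Offset 15: leading byte 0xD8 = 11011000 → 2-byte char #6 = D8 B2.
Offset 17: leading byte 0xE1 = 11100001 → 3-byte char #7 = E1 9A B0.
Offset 20: leading byte 0xF1 = 11110001 → 4-byte char #8 = F1 AA 89 AC.
Offset 24: leading byte 0xF3 = 11110011 → 4-byte char #9 = F3 94 AE B5.
Offset 28: leading byte 0xC8 = 11001000 → 2-byte char #10 = C8 83.
Offset 30: leading byte 0xE8 = 11101000 → 3-byte char #11 = E8 95 BE.
Leading byte 0xE8 = 11101000 matches 1110xxxx → 3-byte sequence.
Byte 1: 0xE8 = 11101000, payload 1000 (4 bits).
Byte 2: 0x95 = 10010101 (10xxxxxx ✓), payload 010101.
Byte 3: 0xBE = 10111110 (10xxxxxx ✓), payload 111110.
Concatenate: 1000010101111110 = 0x857E (16 bits → U+857E).

U+857E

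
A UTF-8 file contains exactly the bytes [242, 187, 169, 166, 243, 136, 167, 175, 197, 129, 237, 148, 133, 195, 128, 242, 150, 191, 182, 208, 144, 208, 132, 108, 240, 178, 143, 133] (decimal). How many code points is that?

Byte at offset 0: 0xF2 = 11110010 → 4-byte char (#1). Advance 4.
Byte at offset 4: 0xF3 = 11110011 → 4-byte char (#2). Advance 4.
Byte at offset 8: 0xC5 = 11000101 → 2-byte char (#3). Advance 2.
Byte at offset 10: 0xED = 11101101 → 3-byte char (#4). Advance 3.
Byte at offset 13: 0xC3 = 11000011 → 2-byte char (#5). Advance 2.
Byte at offset 15: 0xF2 = 11110010 → 4-byte char (#6). Advance 4.
Byte at offset 19: 0xD0 = 11010000 → 2-byte char (#7). Advance 2.
Byte at offset 21: 0xD0 = 11010000 → 2-byte char (#8). Advance 2.
Byte at offset 23: 0x6C = 01101100 → 1-byte char (#9). Advance 1.
Byte at offset 24: 0xF0 = 11110000 → 4-byte char (#10). Advance 4.
Reached end at offset 28 after 10 code points.

10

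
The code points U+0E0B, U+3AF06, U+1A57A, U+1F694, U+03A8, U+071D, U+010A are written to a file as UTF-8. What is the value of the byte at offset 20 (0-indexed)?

U+0E0B → 3-byte form E0 B8 8B at offsets 0–2.
U+3AF06 → 4-byte form F0 BA BC 86 at offsets 3–6.
U+1A57A → 4-byte form F0 9A 95 BA at offsets 7–10.
U+1F694 → 4-byte form F0 9F 9A 94 at offsets 11–14.
U+03A8 → 2-byte form CE A8 at offsets 15–16.
U+071D → 2-byte form DC 9D at offsets 17–18.
U+010A → 2-byte form C4 8A at offsets 19–20.
Offset 20 falls in char 7's range; it's byte 2 of C4 8A = 0x8A.

0x8A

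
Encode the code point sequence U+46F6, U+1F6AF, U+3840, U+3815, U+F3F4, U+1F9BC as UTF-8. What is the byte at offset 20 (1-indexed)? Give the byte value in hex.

1-indexed offset 20 is 0-indexed offset 19.
U+46F6 → 3-byte form E4 9B B6 at offsets 0–2.
U+1F6AF → 4-byte form F0 9F 9A AF at offsets 3–6.
U+3840 → 3-byte form E3 A1 80 at offsets 7–9.
U+3815 → 3-byte form E3 A0 95 at offsets 10–12.
U+F3F4 → 3-byte form EF 8F B4 at offsets 13–15.
U+1F9BC → 4-byte form F0 9F A6 BC at offsets 16–19.
Offset 19 falls in char 6's range; it's byte 4 of F0 9F A6 BC = 0xBC.

0xBC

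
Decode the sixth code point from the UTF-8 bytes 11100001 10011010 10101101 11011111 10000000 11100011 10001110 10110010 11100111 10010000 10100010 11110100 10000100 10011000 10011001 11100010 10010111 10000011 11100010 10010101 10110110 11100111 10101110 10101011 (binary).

Offset 0: leading byte 0xE1 = 11100001 → 3-byte char #1 = E1 9A AD.
Offset 3: leading byte 0xDF = 11011111 → 2-byte char #2 = DF 80.
Offset 5: leading byte 0xE3 = 11100011 → 3-byte char #3 = E3 8E B2.
Offset 8: leading byte 0xE7 = 11100111 → 3-byte char #4 = E7 90 A2.
Offset 11: leading byte 0xF4 = 11110100 → 4-byte char #5 = F4 84 98 99.
Offset 15: leading byte 0xE2 = 11100010 → 3-byte char #6 = E2 97 83.
Leading byte 0xE2 = 11100010 matches 1110xxxx → 3-byte sequence.
Byte 1: 0xE2 = 11100010, payload 0010 (4 bits).
Byte 2: 0x97 = 10010111 (10xxxxxx ✓), payload 010111.
Byte 3: 0x83 = 10000011 (10xxxxxx ✓), payload 000011.
Concatenate: 0010010111000011 = 0x25C3 (16 bits → U+25C3).

U+25C3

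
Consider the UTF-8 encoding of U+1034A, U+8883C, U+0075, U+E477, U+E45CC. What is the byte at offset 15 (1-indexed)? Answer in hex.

0x97

1-indexed offset 15 is 0-indexed offset 14.
U+1034A → 4-byte form F0 90 8D 8A at offsets 0–3.
U+8883C → 4-byte form F2 88 A0 BC at offsets 4–7.
U+0075 → 1-byte form 75 at offsets 8–8.
U+E477 → 3-byte form EE 91 B7 at offsets 9–11.
U+E45CC → 4-byte form F3 A4 97 8C at offsets 12–15.
Offset 14 falls in char 5's range; it's byte 3 of F3 A4 97 8C = 0x97.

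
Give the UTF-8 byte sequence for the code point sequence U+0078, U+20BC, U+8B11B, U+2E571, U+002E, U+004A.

U+0078: 1-byte form → 78.
U+20BC: 3-byte form → E2 82 BC.
U+8B11B: 4-byte form → F2 8B 84 9B.
U+2E571: 4-byte form → F0 AE 95 B1.
U+002E: 1-byte form → 2E.
U+004A: 1-byte form → 4A.
Concatenated (14 bytes): 78 E2 82 BC F2 8B 84 9B F0 AE 95 B1 2E 4A.

78 E2 82 BC F2 8B 84 9B F0 AE 95 B1 2E 4A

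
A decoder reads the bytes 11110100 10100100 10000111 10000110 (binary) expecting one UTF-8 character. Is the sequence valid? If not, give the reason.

invalid (encodes a value above U+10FFFF)

Leading byte 0xF4 = 11110100 → 4-byte form.
Payload = 0x1241C6, which exceeds U+10FFFF, the maximum Unicode code point. (Leading bytes F5–FF, or F4 followed by ≥ 0x90, are invalid.)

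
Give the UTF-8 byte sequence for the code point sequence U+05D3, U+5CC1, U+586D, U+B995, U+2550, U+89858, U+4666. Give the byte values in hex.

D7 93 E5 B3 81 E5 A1 AD EB A6 95 E2 95 90 F2 89 A1 98 E4 99 A6

U+05D3: 2-byte form → D7 93.
U+5CC1: 3-byte form → E5 B3 81.
U+586D: 3-byte form → E5 A1 AD.
U+B995: 3-byte form → EB A6 95.
U+2550: 3-byte form → E2 95 90.
U+89858: 4-byte form → F2 89 A1 98.
U+4666: 3-byte form → E4 99 A6.
Concatenated (21 bytes): D7 93 E5 B3 81 E5 A1 AD EB A6 95 E2 95 90 F2 89 A1 98 E4 99 A6.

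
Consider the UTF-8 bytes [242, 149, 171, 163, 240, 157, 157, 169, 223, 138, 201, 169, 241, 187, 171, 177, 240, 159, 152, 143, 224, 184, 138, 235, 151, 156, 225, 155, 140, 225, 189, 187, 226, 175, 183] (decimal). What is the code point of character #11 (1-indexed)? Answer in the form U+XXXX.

U+2BF7

Offset 0: leading byte 0xF2 = 11110010 → 4-byte char #1 = F2 95 AB A3.
Offset 4: leading byte 0xF0 = 11110000 → 4-byte char #2 = F0 9D 9D A9.
Offset 8: leading byte 0xDF = 11011111 → 2-byte char #3 = DF 8A.
Offset 10: leading byte 0xC9 = 11001001 → 2-byte char #4 = C9 A9.
Offset 12: leading byte 0xF1 = 11110001 → 4-byte char #5 = F1 BB AB B1.
Offset 16: leading byte 0xF0 = 11110000 → 4-byte char #6 = F0 9F 98 8F.
Offset 20: leading byte 0xE0 = 11100000 → 3-byte char #7 = E0 B8 8A.
Offset 23: leading byte 0xEB = 11101011 → 3-byte char #8 = EB 97 9C.
Offset 26: leading byte 0xE1 = 11100001 → 3-byte char #9 = E1 9B 8C.
Offset 29: leading byte 0xE1 = 11100001 → 3-byte char #10 = E1 BD BB.
Offset 32: leading byte 0xE2 = 11100010 → 3-byte char #11 = E2 AF B7.
Leading byte 0xE2 = 11100010 matches 1110xxxx → 3-byte sequence.
Byte 1: 0xE2 = 11100010, payload 0010 (4 bits).
Byte 2: 0xAF = 10101111 (10xxxxxx ✓), payload 101111.
Byte 3: 0xB7 = 10110111 (10xxxxxx ✓), payload 110111.
Concatenate: 0010101111110111 = 0x2BF7 (16 bits → U+2BF7).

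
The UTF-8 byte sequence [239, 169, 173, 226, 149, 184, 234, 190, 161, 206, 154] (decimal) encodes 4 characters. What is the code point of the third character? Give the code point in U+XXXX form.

Offset 0: leading byte 0xEF = 11101111 → 3-byte char #1 = EF A9 AD.
Offset 3: leading byte 0xE2 = 11100010 → 3-byte char #2 = E2 95 B8.
Offset 6: leading byte 0xEA = 11101010 → 3-byte char #3 = EA BE A1.
Leading byte 0xEA = 11101010 matches 1110xxxx → 3-byte sequence.
Byte 1: 0xEA = 11101010, payload 1010 (4 bits).
Byte 2: 0xBE = 10111110 (10xxxxxx ✓), payload 111110.
Byte 3: 0xA1 = 10100001 (10xxxxxx ✓), payload 100001.
Concatenate: 1010111110100001 = 0xAFA1 (16 bits → U+AFA1).

U+AFA1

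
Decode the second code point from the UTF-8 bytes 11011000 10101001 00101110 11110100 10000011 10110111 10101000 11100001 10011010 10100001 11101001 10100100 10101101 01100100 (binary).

U+002E

Offset 0: leading byte 0xD8 = 11011000 → 2-byte char #1 = D8 A9.
Offset 2: leading byte 0x2E = 00101110 → 1-byte char #2 = 2E.
Leading byte 0x2E = 00101110 matches 0xxxxxxx → 1-byte sequence.
Byte 1: 0x2E = 00101110, payload 0101110 (7 bits).
Concatenate: 0101110 = 0x2E (7 bits → U+002E).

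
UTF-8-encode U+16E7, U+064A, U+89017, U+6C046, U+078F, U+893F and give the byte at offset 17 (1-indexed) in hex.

0xA4

1-indexed offset 17 is 0-indexed offset 16.
U+16E7 → 3-byte form E1 9B A7 at offsets 0–2.
U+064A → 2-byte form D9 8A at offsets 3–4.
U+89017 → 4-byte form F2 89 80 97 at offsets 5–8.
U+6C046 → 4-byte form F1 AC 81 86 at offsets 9–12.
U+078F → 2-byte form DE 8F at offsets 13–14.
U+893F → 3-byte form E8 A4 BF at offsets 15–17.
Offset 16 falls in char 6's range; it's byte 2 of E8 A4 BF = 0xA4.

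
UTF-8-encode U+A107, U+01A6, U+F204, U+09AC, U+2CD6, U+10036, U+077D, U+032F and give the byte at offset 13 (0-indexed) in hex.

0x96

U+A107 → 3-byte form EA 84 87 at offsets 0–2.
U+01A6 → 2-byte form C6 A6 at offsets 3–4.
U+F204 → 3-byte form EF 88 84 at offsets 5–7.
U+09AC → 3-byte form E0 A6 AC at offsets 8–10.
U+2CD6 → 3-byte form E2 B3 96 at offsets 11–13.
Offset 13 falls in char 5's range; it's byte 3 of E2 B3 96 = 0x96.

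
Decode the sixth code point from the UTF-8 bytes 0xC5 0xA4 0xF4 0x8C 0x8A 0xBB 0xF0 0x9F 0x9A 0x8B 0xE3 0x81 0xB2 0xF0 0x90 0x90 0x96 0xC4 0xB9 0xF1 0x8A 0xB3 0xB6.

U+0139

Offset 0: leading byte 0xC5 = 11000101 → 2-byte char #1 = C5 A4.
Offset 2: leading byte 0xF4 = 11110100 → 4-byte char #2 = F4 8C 8A BB.
Offset 6: leading byte 0xF0 = 11110000 → 4-byte char #3 = F0 9F 9A 8B.
Offset 10: leading byte 0xE3 = 11100011 → 3-byte char #4 = E3 81 B2.
Offset 13: leading byte 0xF0 = 11110000 → 4-byte char #5 = F0 90 90 96.
Offset 17: leading byte 0xC4 = 11000100 → 2-byte char #6 = C4 B9.
Leading byte 0xC4 = 11000100 matches 110xxxxx → 2-byte sequence.
Byte 1: 0xC4 = 11000100, payload 00100 (5 bits).
Byte 2: 0xB9 = 10111001 (10xxxxxx ✓), payload 111001.
Concatenate: 00100111001 = 0x139 (11 bits → U+0139).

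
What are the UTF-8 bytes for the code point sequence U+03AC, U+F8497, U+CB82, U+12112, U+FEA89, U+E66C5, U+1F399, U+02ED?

CE AC F3 B8 92 97 EC AE 82 F0 92 84 92 F3 BE AA 89 F3 A6 9B 85 F0 9F 8E 99 CB AD

U+03AC: 2-byte form → CE AC.
U+F8497: 4-byte form → F3 B8 92 97.
U+CB82: 3-byte form → EC AE 82.
U+12112: 4-byte form → F0 92 84 92.
U+FEA89: 4-byte form → F3 BE AA 89.
U+E66C5: 4-byte form → F3 A6 9B 85.
U+1F399: 4-byte form → F0 9F 8E 99.
U+02ED: 2-byte form → CB AD.
Concatenated (27 bytes): CE AC F3 B8 92 97 EC AE 82 F0 92 84 92 F3 BE AA 89 F3 A6 9B 85 F0 9F 8E 99 CB AD.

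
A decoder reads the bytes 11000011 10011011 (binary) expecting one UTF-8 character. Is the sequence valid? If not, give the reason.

valid

Leading byte 0xC3 = 11000011 → 2-byte form.
Continuation bytes 0x9B=10011011 all match 10xxxxxx.
Decoded value 0xDB is ≥ 0x80 (shortest form) and not a surrogate.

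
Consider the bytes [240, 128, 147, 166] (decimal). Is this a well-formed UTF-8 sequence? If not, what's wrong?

Leading byte 0xF0 = 11110000 → 4-byte form.
Continuation bytes all match 10xxxxxx. Payload decodes to 0x4E6.
But 0x4E6 < 0x10000, the minimum for a 4-byte sequence — this is an overlong encoding.

invalid (overlong encoding)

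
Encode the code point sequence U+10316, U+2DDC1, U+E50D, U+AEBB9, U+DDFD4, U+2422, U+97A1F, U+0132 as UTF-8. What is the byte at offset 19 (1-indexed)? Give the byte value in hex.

1-indexed offset 19 is 0-indexed offset 18.
U+10316 → 4-byte form F0 90 8C 96 at offsets 0–3.
U+2DDC1 → 4-byte form F0 AD B7 81 at offsets 4–7.
U+E50D → 3-byte form EE 94 8D at offsets 8–10.
U+AEBB9 → 4-byte form F2 AE AE B9 at offsets 11–14.
U+DDFD4 → 4-byte form F3 9D BF 94 at offsets 15–18.
Offset 18 falls in char 5's range; it's byte 4 of F3 9D BF 94 = 0x94.

0x94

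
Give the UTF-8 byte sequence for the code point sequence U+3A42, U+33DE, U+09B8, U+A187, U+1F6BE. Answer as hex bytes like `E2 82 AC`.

U+3A42: 3-byte form → E3 A9 82.
U+33DE: 3-byte form → E3 8F 9E.
U+09B8: 3-byte form → E0 A6 B8.
U+A187: 3-byte form → EA 86 87.
U+1F6BE: 4-byte form → F0 9F 9A BE.
Concatenated (16 bytes): E3 A9 82 E3 8F 9E E0 A6 B8 EA 86 87 F0 9F 9A BE.

E3 A9 82 E3 8F 9E E0 A6 B8 EA 86 87 F0 9F 9A BE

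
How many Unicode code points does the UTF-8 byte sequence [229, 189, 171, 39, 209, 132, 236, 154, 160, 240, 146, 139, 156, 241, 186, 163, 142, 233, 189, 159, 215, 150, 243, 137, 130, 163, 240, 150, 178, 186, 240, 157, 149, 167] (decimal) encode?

Byte at offset 0: 0xE5 = 11100101 → 3-byte char (#1). Advance 3.
Byte at offset 3: 0x27 = 00100111 → 1-byte char (#2). Advance 1.
Byte at offset 4: 0xD1 = 11010001 → 2-byte char (#3). Advance 2.
Byte at offset 6: 0xEC = 11101100 → 3-byte char (#4). Advance 3.
Byte at offset 9: 0xF0 = 11110000 → 4-byte char (#5). Advance 4.
Byte at offset 13: 0xF1 = 11110001 → 4-byte char (#6). Advance 4.
Byte at offset 17: 0xE9 = 11101001 → 3-byte char (#7). Advance 3.
Byte at offset 20: 0xD7 = 11010111 → 2-byte char (#8). Advance 2.
Byte at offset 22: 0xF3 = 11110011 → 4-byte char (#9). Advance 4.
Byte at offset 26: 0xF0 = 11110000 → 4-byte char (#10). Advance 4.
Byte at offset 30: 0xF0 = 11110000 → 4-byte char (#11). Advance 4.
Reached end at offset 34 after 11 code points.

11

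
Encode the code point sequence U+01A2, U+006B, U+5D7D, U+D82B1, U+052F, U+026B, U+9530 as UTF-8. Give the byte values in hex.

C6 A2 6B E5 B5 BD F3 98 8A B1 D4 AF C9 AB E9 94 B0

U+01A2: 2-byte form → C6 A2.
U+006B: 1-byte form → 6B.
U+5D7D: 3-byte form → E5 B5 BD.
U+D82B1: 4-byte form → F3 98 8A B1.
U+052F: 2-byte form → D4 AF.
U+026B: 2-byte form → C9 AB.
U+9530: 3-byte form → E9 94 B0.
Concatenated (17 bytes): C6 A2 6B E5 B5 BD F3 98 8A B1 D4 AF C9 AB E9 94 B0.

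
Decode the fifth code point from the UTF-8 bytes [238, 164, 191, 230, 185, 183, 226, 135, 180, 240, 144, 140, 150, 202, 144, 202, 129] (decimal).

U+0290

Offset 0: leading byte 0xEE = 11101110 → 3-byte char #1 = EE A4 BF.
Offset 3: leading byte 0xE6 = 11100110 → 3-byte char #2 = E6 B9 B7.
Offset 6: leading byte 0xE2 = 11100010 → 3-byte char #3 = E2 87 B4.
Offset 9: leading byte 0xF0 = 11110000 → 4-byte char #4 = F0 90 8C 96.
Offset 13: leading byte 0xCA = 11001010 → 2-byte char #5 = CA 90.
Leading byte 0xCA = 11001010 matches 110xxxxx → 2-byte sequence.
Byte 1: 0xCA = 11001010, payload 01010 (5 bits).
Byte 2: 0x90 = 10010000 (10xxxxxx ✓), payload 010000.
Concatenate: 01010010000 = 0x290 (11 bits → U+0290).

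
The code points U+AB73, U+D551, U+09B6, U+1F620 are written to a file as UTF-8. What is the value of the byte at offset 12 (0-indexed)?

U+AB73 → 3-byte form EA AD B3 at offsets 0–2.
U+D551 → 3-byte form ED 95 91 at offsets 3–5.
U+09B6 → 3-byte form E0 A6 B6 at offsets 6–8.
U+1F620 → 4-byte form F0 9F 98 A0 at offsets 9–12.
Offset 12 falls in char 4's range; it's byte 4 of F0 9F 98 A0 = 0xA0.

0xA0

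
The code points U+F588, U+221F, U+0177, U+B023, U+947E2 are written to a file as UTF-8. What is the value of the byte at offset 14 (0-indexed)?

U+F588 → 3-byte form EF 96 88 at offsets 0–2.
U+221F → 3-byte form E2 88 9F at offsets 3–5.
U+0177 → 2-byte form C5 B7 at offsets 6–7.
U+B023 → 3-byte form EB 80 A3 at offsets 8–10.
U+947E2 → 4-byte form F2 94 9F A2 at offsets 11–14.
Offset 14 falls in char 5's range; it's byte 4 of F2 94 9F A2 = 0xA2.

0xA2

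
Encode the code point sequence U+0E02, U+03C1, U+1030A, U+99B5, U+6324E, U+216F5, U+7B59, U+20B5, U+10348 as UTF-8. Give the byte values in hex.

E0 B8 82 CF 81 F0 90 8C 8A E9 A6 B5 F1 A3 89 8E F0 A1 9B B5 E7 AD 99 E2 82 B5 F0 90 8D 88

U+0E02: 3-byte form → E0 B8 82.
U+03C1: 2-byte form → CF 81.
U+1030A: 4-byte form → F0 90 8C 8A.
U+99B5: 3-byte form → E9 A6 B5.
U+6324E: 4-byte form → F1 A3 89 8E.
U+216F5: 4-byte form → F0 A1 9B B5.
U+7B59: 3-byte form → E7 AD 99.
U+20B5: 3-byte form → E2 82 B5.
U+10348: 4-byte form → F0 90 8D 88.
Concatenated (30 bytes): E0 B8 82 CF 81 F0 90 8C 8A E9 A6 B5 F1 A3 89 8E F0 A1 9B B5 E7 AD 99 E2 82 B5 F0 90 8D 88.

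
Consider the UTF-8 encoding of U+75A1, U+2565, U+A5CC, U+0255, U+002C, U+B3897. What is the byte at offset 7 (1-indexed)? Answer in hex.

1-indexed offset 7 is 0-indexed offset 6.
U+75A1 → 3-byte form E7 96 A1 at offsets 0–2.
U+2565 → 3-byte form E2 95 A5 at offsets 3–5.
U+A5CC → 3-byte form EA 97 8C at offsets 6–8.
Offset 6 falls in char 3's range; it's byte 1 of EA 97 8C = 0xEA.

0xEA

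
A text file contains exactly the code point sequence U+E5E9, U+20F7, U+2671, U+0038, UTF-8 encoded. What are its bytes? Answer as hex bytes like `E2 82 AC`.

EE 97 A9 E2 83 B7 E2 99 B1 38

U+E5E9: 3-byte form → EE 97 A9.
U+20F7: 3-byte form → E2 83 B7.
U+2671: 3-byte form → E2 99 B1.
U+0038: 1-byte form → 38.
Concatenated (10 bytes): EE 97 A9 E2 83 B7 E2 99 B1 38.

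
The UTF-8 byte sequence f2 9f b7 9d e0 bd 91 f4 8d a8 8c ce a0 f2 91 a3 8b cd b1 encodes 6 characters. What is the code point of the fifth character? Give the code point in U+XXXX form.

U+918CB

Offset 0: leading byte 0xF2 = 11110010 → 4-byte char #1 = F2 9F B7 9D.
Offset 4: leading byte 0xE0 = 11100000 → 3-byte char #2 = E0 BD 91.
Offset 7: leading byte 0xF4 = 11110100 → 4-byte char #3 = F4 8D A8 8C.
Offset 11: leading byte 0xCE = 11001110 → 2-byte char #4 = CE A0.
Offset 13: leading byte 0xF2 = 11110010 → 4-byte char #5 = F2 91 A3 8B.
Leading byte 0xF2 = 11110010 matches 11110xxx → 4-byte sequence.
Byte 1: 0xF2 = 11110010, payload 010 (3 bits).
Byte 2: 0x91 = 10010001 (10xxxxxx ✓), payload 010001.
Byte 3: 0xA3 = 10100011 (10xxxxxx ✓), payload 100011.
Byte 4: 0x8B = 10001011 (10xxxxxx ✓), payload 001011.
Concatenate: 010010001100011001011 = 0x918CB (21 bits → U+918CB).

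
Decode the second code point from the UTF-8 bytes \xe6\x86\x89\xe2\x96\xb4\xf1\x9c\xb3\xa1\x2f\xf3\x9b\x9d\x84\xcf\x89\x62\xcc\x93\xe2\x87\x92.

Offset 0: leading byte 0xE6 = 11100110 → 3-byte char #1 = E6 86 89.
Offset 3: leading byte 0xE2 = 11100010 → 3-byte char #2 = E2 96 B4.
Leading byte 0xE2 = 11100010 matches 1110xxxx → 3-byte sequence.
Byte 1: 0xE2 = 11100010, payload 0010 (4 bits).
Byte 2: 0x96 = 10010110 (10xxxxxx ✓), payload 010110.
Byte 3: 0xB4 = 10110100 (10xxxxxx ✓), payload 110100.
Concatenate: 0010010110110100 = 0x25B4 (16 bits → U+25B4).

U+25B4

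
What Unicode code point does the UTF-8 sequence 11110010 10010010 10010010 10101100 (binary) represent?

Leading byte 0xF2 = 11110010 matches 11110xxx → 4-byte sequence.
Byte 1: 0xF2 = 11110010, payload 010 (3 bits).
Byte 2: 0x92 = 10010010 (10xxxxxx ✓), payload 010010.
Byte 3: 0x92 = 10010010 (10xxxxxx ✓), payload 010010.
Byte 4: 0xAC = 10101100 (10xxxxxx ✓), payload 101100.
Concatenate: 010010010010010101100 = 0x924AC (21 bits → U+924AC).

U+924AC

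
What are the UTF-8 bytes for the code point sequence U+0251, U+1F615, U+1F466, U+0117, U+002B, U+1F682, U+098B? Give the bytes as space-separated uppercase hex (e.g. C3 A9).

U+0251: 2-byte form → C9 91.
U+1F615: 4-byte form → F0 9F 98 95.
U+1F466: 4-byte form → F0 9F 91 A6.
U+0117: 2-byte form → C4 97.
U+002B: 1-byte form → 2B.
U+1F682: 4-byte form → F0 9F 9A 82.
U+098B: 3-byte form → E0 A6 8B.
Concatenated (20 bytes): C9 91 F0 9F 98 95 F0 9F 91 A6 C4 97 2B F0 9F 9A 82 E0 A6 8B.

C9 91 F0 9F 98 95 F0 9F 91 A6 C4 97 2B F0 9F 9A 82 E0 A6 8B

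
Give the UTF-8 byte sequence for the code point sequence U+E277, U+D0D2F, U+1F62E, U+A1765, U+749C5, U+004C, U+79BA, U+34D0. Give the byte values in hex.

EE 89 B7 F3 90 B4 AF F0 9F 98 AE F2 A1 9D A5 F1 B4 A7 85 4C E7 A6 BA E3 93 90

U+E277: 3-byte form → EE 89 B7.
U+D0D2F: 4-byte form → F3 90 B4 AF.
U+1F62E: 4-byte form → F0 9F 98 AE.
U+A1765: 4-byte form → F2 A1 9D A5.
U+749C5: 4-byte form → F1 B4 A7 85.
U+004C: 1-byte form → 4C.
U+79BA: 3-byte form → E7 A6 BA.
U+34D0: 3-byte form → E3 93 90.
Concatenated (26 bytes): EE 89 B7 F3 90 B4 AF F0 9F 98 AE F2 A1 9D A5 F1 B4 A7 85 4C E7 A6 BA E3 93 90.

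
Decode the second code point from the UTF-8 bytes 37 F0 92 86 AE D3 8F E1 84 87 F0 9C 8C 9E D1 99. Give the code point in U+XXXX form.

Offset 0: leading byte 0x37 = 00110111 → 1-byte char #1 = 37.
Offset 1: leading byte 0xF0 = 11110000 → 4-byte char #2 = F0 92 86 AE.
Leading byte 0xF0 = 11110000 matches 11110xxx → 4-byte sequence.
Byte 1: 0xF0 = 11110000, payload 000 (3 bits).
Byte 2: 0x92 = 10010010 (10xxxxxx ✓), payload 010010.
Byte 3: 0x86 = 10000110 (10xxxxxx ✓), payload 000110.
Byte 4: 0xAE = 10101110 (10xxxxxx ✓), payload 101110.
Concatenate: 000010010000110101110 = 0x121AE (21 bits → U+121AE).

U+121AE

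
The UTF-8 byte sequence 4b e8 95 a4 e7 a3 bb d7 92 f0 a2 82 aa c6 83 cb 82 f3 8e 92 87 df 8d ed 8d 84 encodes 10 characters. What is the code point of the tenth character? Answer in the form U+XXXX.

Offset 0: leading byte 0x4B = 01001011 → 1-byte char #1 = 4B.
Offset 1: leading byte 0xE8 = 11101000 → 3-byte char #2 = E8 95 A4.
Offset 4: leading byte 0xE7 = 11100111 → 3-byte char #3 = E7 A3 BB.
Offset 7: leading byte 0xD7 = 11010111 → 2-byte char #4 = D7 92.
Offset 9: leading byte 0xF0 = 11110000 → 4-byte char #5 = F0 A2 82 AA.
Offset 13: leading byte 0xC6 = 11000110 → 2-byte char #6 = C6 83.
Offset 15: leading byte 0xCB = 11001011 → 2-byte char #7 = CB 82.
Offset 17: leading byte 0xF3 = 11110011 → 4-byte char #8 = F3 8E 92 87.
Offset 21: leading byte 0xDF = 11011111 → 2-byte char #9 = DF 8D.
Offset 23: leading byte 0xED = 11101101 → 3-byte char #10 = ED 8D 84.
Leading byte 0xED = 11101101 matches 1110xxxx → 3-byte sequence.
Byte 1: 0xED = 11101101, payload 1101 (4 bits).
Byte 2: 0x8D = 10001101 (10xxxxxx ✓), payload 001101.
Byte 3: 0x84 = 10000100 (10xxxxxx ✓), payload 000100.
Concatenate: 1101001101000100 = 0xD344 (16 bits → U+D344).

U+D344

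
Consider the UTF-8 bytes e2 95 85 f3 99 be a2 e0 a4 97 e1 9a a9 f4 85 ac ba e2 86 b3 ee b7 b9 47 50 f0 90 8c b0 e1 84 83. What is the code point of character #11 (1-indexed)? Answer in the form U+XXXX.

Offset 0: leading byte 0xE2 = 11100010 → 3-byte char #1 = E2 95 85.
Offset 3: leading byte 0xF3 = 11110011 → 4-byte char #2 = F3 99 BE A2.
Offset 7: leading byte 0xE0 = 11100000 → 3-byte char #3 = E0 A4 97.
Offset 10: leading byte 0xE1 = 11100001 → 3-byte char #4 = E1 9A A9.
Offset 13: leading byte 0xF4 = 11110100 → 4-byte char #5 = F4 85 AC BA.
Offset 17: leading byte 0xE2 = 11100010 → 3-byte char #6 = E2 86 B3.
Offset 20: leading byte 0xEE = 11101110 → 3-byte char #7 = EE B7 B9.
Offset 23: leading byte 0x47 = 01000111 → 1-byte char #8 = 47.
Offset 24: leading byte 0x50 = 01010000 → 1-byte char #9 = 50.
Offset 25: leading byte 0xF0 = 11110000 → 4-byte char #10 = F0 90 8C B0.
Offset 29: leading byte 0xE1 = 11100001 → 3-byte char #11 = E1 84 83.
Leading byte 0xE1 = 11100001 matches 1110xxxx → 3-byte sequence.
Byte 1: 0xE1 = 11100001, payload 0001 (4 bits).
Byte 2: 0x84 = 10000100 (10xxxxxx ✓), payload 000100.
Byte 3: 0x83 = 10000011 (10xxxxxx ✓), payload 000011.
Concatenate: 0001000100000011 = 0x1103 (16 bits → U+1103).

U+1103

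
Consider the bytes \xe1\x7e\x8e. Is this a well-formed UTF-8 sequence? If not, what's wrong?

Leading byte 0xE1 = 11100001 → 3-byte form.
Byte 2 is 0x7E = 01111110, which is not 10xxxxxx — expected a continuation byte.

invalid (non-continuation byte where continuation expected)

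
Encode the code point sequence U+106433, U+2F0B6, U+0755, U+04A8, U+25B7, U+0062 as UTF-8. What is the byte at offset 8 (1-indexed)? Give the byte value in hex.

0xB6

1-indexed offset 8 is 0-indexed offset 7.
U+106433 → 4-byte form F4 86 90 B3 at offsets 0–3.
U+2F0B6 → 4-byte form F0 AF 82 B6 at offsets 4–7.
Offset 7 falls in char 2's range; it's byte 4 of F0 AF 82 B6 = 0xB6.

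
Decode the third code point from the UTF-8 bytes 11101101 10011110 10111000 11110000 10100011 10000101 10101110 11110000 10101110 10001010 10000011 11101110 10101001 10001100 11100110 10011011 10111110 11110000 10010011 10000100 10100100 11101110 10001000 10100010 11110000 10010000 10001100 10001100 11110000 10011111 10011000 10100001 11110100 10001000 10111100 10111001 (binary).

Offset 0: leading byte 0xED = 11101101 → 3-byte char #1 = ED 9E B8.
Offset 3: leading byte 0xF0 = 11110000 → 4-byte char #2 = F0 A3 85 AE.
Offset 7: leading byte 0xF0 = 11110000 → 4-byte char #3 = F0 AE 8A 83.
Leading byte 0xF0 = 11110000 matches 11110xxx → 4-byte sequence.
Byte 1: 0xF0 = 11110000, payload 000 (3 bits).
Byte 2: 0xAE = 10101110 (10xxxxxx ✓), payload 101110.
Byte 3: 0x8A = 10001010 (10xxxxxx ✓), payload 001010.
Byte 4: 0x83 = 10000011 (10xxxxxx ✓), payload 000011.
Concatenate: 000101110001010000011 = 0x2E283 (21 bits → U+2E283).

U+2E283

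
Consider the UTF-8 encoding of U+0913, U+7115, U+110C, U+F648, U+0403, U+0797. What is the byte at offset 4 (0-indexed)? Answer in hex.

U+0913 → 3-byte form E0 A4 93 at offsets 0–2.
U+7115 → 3-byte form E7 84 95 at offsets 3–5.
Offset 4 falls in char 2's range; it's byte 2 of E7 84 95 = 0x84.

0x84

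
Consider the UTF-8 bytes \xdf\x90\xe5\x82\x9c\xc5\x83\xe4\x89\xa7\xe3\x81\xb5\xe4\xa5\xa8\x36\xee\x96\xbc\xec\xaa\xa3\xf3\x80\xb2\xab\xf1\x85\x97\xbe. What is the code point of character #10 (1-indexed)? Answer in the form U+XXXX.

Offset 0: leading byte 0xDF = 11011111 → 2-byte char #1 = DF 90.
Offset 2: leading byte 0xE5 = 11100101 → 3-byte char #2 = E5 82 9C.
Offset 5: leading byte 0xC5 = 11000101 → 2-byte char #3 = C5 83.
Offset 7: leading byte 0xE4 = 11100100 → 3-byte char #4 = E4 89 A7.
Offset 10: leading byte 0xE3 = 11100011 → 3-byte char #5 = E3 81 B5.
Offset 13: leading byte 0xE4 = 11100100 → 3-byte char #6 = E4 A5 A8.
Offset 16: leading byte 0x36 = 00110110 → 1-byte char #7 = 36.
Offset 17: leading byte 0xEE = 11101110 → 3-byte char #8 = EE 96 BC.
Offset 20: leading byte 0xEC = 11101100 → 3-byte char #9 = EC AA A3.
Offset 23: leading byte 0xF3 = 11110011 → 4-byte char #10 = F3 80 B2 AB.
Leading byte 0xF3 = 11110011 matches 11110xxx → 4-byte sequence.
Byte 1: 0xF3 = 11110011, payload 011 (3 bits).
Byte 2: 0x80 = 10000000 (10xxxxxx ✓), payload 000000.
Byte 3: 0xB2 = 10110010 (10xxxxxx ✓), payload 110010.
Byte 4: 0xAB = 10101011 (10xxxxxx ✓), payload 101011.
Concatenate: 011000000110010101011 = 0xC0CAB (21 bits → U+C0CAB).

U+C0CAB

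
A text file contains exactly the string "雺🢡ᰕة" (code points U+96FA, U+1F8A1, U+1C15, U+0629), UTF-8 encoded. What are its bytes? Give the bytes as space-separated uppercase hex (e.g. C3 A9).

E9 9B BA F0 9F A2 A1 E1 B0 95 D8 A9

U+96FA: 3-byte form → E9 9B BA.
U+1F8A1: 4-byte form → F0 9F A2 A1.
U+1C15: 3-byte form → E1 B0 95.
U+0629: 2-byte form → D8 A9.
Concatenated (12 bytes): E9 9B BA F0 9F A2 A1 E1 B0 95 D8 A9.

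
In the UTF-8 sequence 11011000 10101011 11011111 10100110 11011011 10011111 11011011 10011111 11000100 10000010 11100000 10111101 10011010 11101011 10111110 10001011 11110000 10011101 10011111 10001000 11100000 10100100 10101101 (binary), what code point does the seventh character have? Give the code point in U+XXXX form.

U+BF8B

Offset 0: leading byte 0xD8 = 11011000 → 2-byte char #1 = D8 AB.
Offset 2: leading byte 0xDF = 11011111 → 2-byte char #2 = DF A6.
Offset 4: leading byte 0xDB = 11011011 → 2-byte char #3 = DB 9F.
Offset 6: leading byte 0xDB = 11011011 → 2-byte char #4 = DB 9F.
Offset 8: leading byte 0xC4 = 11000100 → 2-byte char #5 = C4 82.
Offset 10: leading byte 0xE0 = 11100000 → 3-byte char #6 = E0 BD 9A.
Offset 13: leading byte 0xEB = 11101011 → 3-byte char #7 = EB BE 8B.
Leading byte 0xEB = 11101011 matches 1110xxxx → 3-byte sequence.
Byte 1: 0xEB = 11101011, payload 1011 (4 bits).
Byte 2: 0xBE = 10111110 (10xxxxxx ✓), payload 111110.
Byte 3: 0x8B = 10001011 (10xxxxxx ✓), payload 001011.
Concatenate: 1011111110001011 = 0xBF8B (16 bits → U+BF8B).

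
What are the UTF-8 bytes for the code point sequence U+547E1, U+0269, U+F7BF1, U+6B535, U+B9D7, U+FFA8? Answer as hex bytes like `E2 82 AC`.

F1 94 9F A1 C9 A9 F3 B7 AF B1 F1 AB 94 B5 EB A7 97 EF BE A8

U+547E1: 4-byte form → F1 94 9F A1.
U+0269: 2-byte form → C9 A9.
U+F7BF1: 4-byte form → F3 B7 AF B1.
U+6B535: 4-byte form → F1 AB 94 B5.
U+B9D7: 3-byte form → EB A7 97.
U+FFA8: 3-byte form → EF BE A8.
Concatenated (20 bytes): F1 94 9F A1 C9 A9 F3 B7 AF B1 F1 AB 94 B5 EB A7 97 EF BE A8.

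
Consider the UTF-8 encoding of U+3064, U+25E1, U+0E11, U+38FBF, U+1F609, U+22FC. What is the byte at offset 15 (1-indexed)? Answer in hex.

0x9F

1-indexed offset 15 is 0-indexed offset 14.
U+3064 → 3-byte form E3 81 A4 at offsets 0–2.
U+25E1 → 3-byte form E2 97 A1 at offsets 3–5.
U+0E11 → 3-byte form E0 B8 91 at offsets 6–8.
U+38FBF → 4-byte form F0 B8 BE BF at offsets 9–12.
U+1F609 → 4-byte form F0 9F 98 89 at offsets 13–16.
Offset 14 falls in char 5's range; it's byte 2 of F0 9F 98 89 = 0x9F.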